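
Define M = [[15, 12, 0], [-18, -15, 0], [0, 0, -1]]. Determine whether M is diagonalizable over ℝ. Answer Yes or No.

Yes

Characteristic polynomial: p(λ) = λ^3 + λ^2 - 9λ - 9 = (λ - 3)(λ + 1)(λ + 3).
All 3 eigenvalues are distinct, so M is diagonalizable.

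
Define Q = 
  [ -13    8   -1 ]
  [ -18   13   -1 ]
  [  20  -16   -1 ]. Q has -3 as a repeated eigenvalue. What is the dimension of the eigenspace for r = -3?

1

Q + 3I = [[-10, 8, -1], [-18, 16, -1], [20, -16, 2]].
This matrix has rank 2, so its null space has dimension 3 − 2 = 1.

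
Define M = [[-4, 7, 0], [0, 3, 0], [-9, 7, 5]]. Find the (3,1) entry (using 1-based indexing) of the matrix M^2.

-9

Characteristic polynomial: μ^3 - 4μ^2 - 17μ + 60 = (μ - 5)(μ - 3)(μ + 4), so the eigenvalues are -4, 3, 5.
μ=5: eigenvector (0, 0, 1).
μ=3: eigenvector (1, 1, 1).
μ=-4: eigenvector (1, 0, 1).
P = [[0, 1, 1], [0, 1, 0], [1, 1, 1]], D = diag(5, 3, -4), P⁻¹ = [[-1, 0, 1], [0, 1, 0], [1, -1, 0]].
M² = P·diag(25, 9, 16)·P⁻¹ = [[16, -7, 0], [0, 9, 0], [-9, -7, 25]].
The requested entry is -9.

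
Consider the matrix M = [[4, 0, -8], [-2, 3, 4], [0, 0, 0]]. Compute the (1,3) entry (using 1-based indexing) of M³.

-128

Characteristic polynomial: μ^3 - 7μ^2 + 12μ = μ(μ - 4)(μ - 3), so the eigenvalues are 0, 3, 4.
μ=4: eigenvector (1, -2, 0).
μ=3: eigenvector (0, 1, 0).
μ=0: eigenvector (2, 0, 1).
P = [[1, 0, 2], [-2, 1, 0], [0, 0, 1]], D = diag(4, 3, 0), P⁻¹ = [[1, 0, -2], [2, 1, -4], [0, 0, 1]].
M³ = P·diag(64, 27, 0)·P⁻¹ = [[64, 0, -128], [-74, 27, 148], [0, 0, 0]].
The requested entry is -128.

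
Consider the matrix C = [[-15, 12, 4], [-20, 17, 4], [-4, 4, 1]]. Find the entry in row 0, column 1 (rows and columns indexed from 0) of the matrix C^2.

Characteristic polynomial: λ^3 - 3λ^2 - 13λ + 15 = (λ - 5)(λ - 1)(λ + 3), so the eigenvalues are -3, 1, 5.
λ=5: eigenvector (-2, -3, -1).
λ=-3: eigenvector (1, 1, 0).
λ=1: eigenvector (1, 1, 1).
P = [[-2, 1, 1], [-3, 1, 1], [-1, 0, 1]], D = diag(5, -3, 1), P⁻¹ = [[1, -1, 0], [2, -1, -1], [1, -1, 1]].
C² = P·diag(25, 9, 1)·P⁻¹ = [[-31, 40, -8], [-56, 65, -8], [-24, 24, 1]].
The requested entry is 40.

40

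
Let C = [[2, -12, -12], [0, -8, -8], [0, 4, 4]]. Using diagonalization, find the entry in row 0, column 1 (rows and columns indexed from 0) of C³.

Characteristic polynomial: s^3 + 2s^2 - 8s = s(s - 2)(s + 4), so the eigenvalues are -4, 0, 2.
s=-4: eigenvector (2, 2, -1).
s=2: eigenvector (1, 0, 0).
s=0: eigenvector (0, -1, 1).
P = [[2, 1, 0], [2, 0, -1], [-1, 0, 1]], D = diag(-4, 2, 0), P⁻¹ = [[0, 1, 1], [1, -2, -2], [0, 1, 2]].
C³ = P·diag(-64, 8, 0)·P⁻¹ = [[8, -144, -144], [0, -128, -128], [0, 64, 64]].
The requested entry is -144.

-144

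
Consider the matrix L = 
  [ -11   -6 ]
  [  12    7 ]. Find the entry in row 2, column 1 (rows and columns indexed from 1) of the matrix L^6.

-31248

Characteristic polynomial: r^2 + 4r - 5 = (r - 1)(r + 5), so the eigenvalues are -5, 1.
r=-5: eigenvector (1, -1).
r=1: eigenvector (1, -2).
P = [[1, 1], [-1, -2]], D = diag(-5, 1), P⁻¹ = [[2, 1], [-1, -1]].
L⁶ = P·diag(15625, 1)·P⁻¹ = [[31249, 15624], [-31248, -15623]].
The requested entry is -31248.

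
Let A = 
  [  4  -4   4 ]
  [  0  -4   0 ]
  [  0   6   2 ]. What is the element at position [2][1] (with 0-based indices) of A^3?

72

Characteristic polynomial: μ^3 - 2μ^2 - 16μ + 32 = (μ - 4)(μ - 2)(μ + 4), so the eigenvalues are -4, 2, 4.
μ=4: eigenvector (1, 0, 0).
μ=-4: eigenvector (1, 1, -1).
μ=2: eigenvector (-2, 0, 1).
P = [[1, 1, -2], [0, 1, 0], [0, -1, 1]], D = diag(4, -4, 2), P⁻¹ = [[1, 1, 2], [0, 1, 0], [0, 1, 1]].
A³ = P·diag(64, -64, 8)·P⁻¹ = [[64, -16, 112], [0, -64, 0], [0, 72, 8]].
The requested entry is 72.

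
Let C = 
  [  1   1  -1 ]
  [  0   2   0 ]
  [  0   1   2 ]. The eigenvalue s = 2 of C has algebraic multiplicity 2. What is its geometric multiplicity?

C − 2I = [[-1, 1, -1], [0, 0, 0], [0, 1, 0]].
This matrix has rank 2, so its null space has dimension 3 − 2 = 1.

1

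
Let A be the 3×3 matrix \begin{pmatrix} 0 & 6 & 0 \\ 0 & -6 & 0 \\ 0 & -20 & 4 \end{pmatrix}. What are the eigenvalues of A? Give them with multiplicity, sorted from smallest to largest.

Characteristic polynomial: p(t) = t^3 + 2t^2 - 24t = t(t - 4)(t + 6).
Roots (with multiplicity): -6, 0, 4.

-6, 0, 4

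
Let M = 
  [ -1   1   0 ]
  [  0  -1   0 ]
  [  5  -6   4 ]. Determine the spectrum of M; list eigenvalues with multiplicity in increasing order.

-1, -1, 4

Characteristic polynomial: p(t) = t^3 - 2t^2 - 7t - 4 = (t - 4)(t + 1)^2.
Roots (with multiplicity): -1, -1, 4.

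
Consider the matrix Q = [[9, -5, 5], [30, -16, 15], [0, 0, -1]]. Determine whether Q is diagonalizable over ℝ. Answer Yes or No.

Characteristic polynomial: p(μ) = μ^3 + 8μ^2 + 13μ + 6 = (μ + 1)^2(μ + 6).
μ = -1 has algebraic multiplicity 2; rank(Q + 1I) = 1, so geometric multiplicity = 2.
Every eigenvalue has geometric = algebraic multiplicity, so Q is diagonalizable.

Yes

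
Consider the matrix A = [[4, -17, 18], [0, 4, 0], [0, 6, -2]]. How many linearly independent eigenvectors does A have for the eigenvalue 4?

A − 4I = [[0, -17, 18], [0, 0, 0], [0, 6, -6]].
This matrix has rank 2, so its null space has dimension 3 − 2 = 1.

1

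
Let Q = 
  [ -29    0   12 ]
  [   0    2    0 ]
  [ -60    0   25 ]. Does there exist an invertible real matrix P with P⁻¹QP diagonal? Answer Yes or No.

Characteristic polynomial: p(s) = s^3 + 2s^2 - 13s + 10 = (s - 2)(s - 1)(s + 5).
All 3 eigenvalues are distinct, so Q is diagonalizable.

Yes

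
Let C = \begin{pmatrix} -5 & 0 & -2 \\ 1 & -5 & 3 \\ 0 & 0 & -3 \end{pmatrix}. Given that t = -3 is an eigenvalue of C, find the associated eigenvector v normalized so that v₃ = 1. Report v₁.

C + 3I = [[-2, 0, -2], [1, -2, 3], [0, 0, 0]].
Solving (C + 3I)v = 0 gives the eigenspace spanned by (-1, 1, 1).
With v₃ = 1, v = (-1, 1, 1), so v₁ = -1.

-1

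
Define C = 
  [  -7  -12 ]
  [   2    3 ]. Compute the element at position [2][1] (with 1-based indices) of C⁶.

-728

Characteristic polynomial: t^2 + 4t + 3 = (t + 1)(t + 3), so the eigenvalues are -3, -1.
t=-3: eigenvector (3, -1).
t=-1: eigenvector (-2, 1).
P = [[3, -2], [-1, 1]], D = diag(-3, -1), P⁻¹ = [[1, 2], [1, 3]].
C⁶ = P·diag(729, 1)·P⁻¹ = [[2185, 4368], [-728, -1455]].
The requested entry is -728.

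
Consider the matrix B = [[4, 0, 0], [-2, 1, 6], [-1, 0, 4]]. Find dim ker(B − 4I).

1

B − 4I = [[0, 0, 0], [-2, -3, 6], [-1, 0, 0]].
This matrix has rank 2, so its null space has dimension 3 − 2 = 1.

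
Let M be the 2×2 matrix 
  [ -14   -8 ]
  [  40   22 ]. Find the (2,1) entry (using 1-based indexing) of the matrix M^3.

Characteristic polynomial: λ^2 - 8λ + 12 = (λ - 6)(λ - 2), so the eigenvalues are 2, 6.
λ=2: eigenvector (1, -2).
λ=6: eigenvector (-2, 5).
P = [[1, -2], [-2, 5]], D = diag(2, 6), P⁻¹ = [[5, 2], [2, 1]].
M³ = P·diag(8, 216)·P⁻¹ = [[-824, -416], [2080, 1048]].
The requested entry is 2080.

2080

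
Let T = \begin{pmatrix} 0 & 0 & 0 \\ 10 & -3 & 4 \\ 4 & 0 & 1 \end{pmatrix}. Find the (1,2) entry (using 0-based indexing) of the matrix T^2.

Characteristic polynomial: λ^3 + 2λ^2 - 3λ = λ(λ - 1)(λ + 3), so the eigenvalues are -3, 0, 1.
λ=0: eigenvector (1, -2, -4).
λ=1: eigenvector (0, 1, 1).
λ=-3: eigenvector (0, -1, 0).
P = [[1, 0, 0], [-2, 1, -1], [-4, 1, 0]], D = diag(0, 1, -3), P⁻¹ = [[1, 0, 0], [4, 0, 1], [2, -1, 1]].
T² = P·diag(0, 1, 9)·P⁻¹ = [[0, 0, 0], [-14, 9, -8], [4, 0, 1]].
The requested entry is -8.

-8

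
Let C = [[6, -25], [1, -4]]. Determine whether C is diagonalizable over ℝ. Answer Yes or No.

No

Characteristic polynomial: p(λ) = λ^2 - 2λ + 1 = (λ - 1)^2.
λ = 1 has algebraic multiplicity 2; rank(C − 1I) = 1, so geometric multiplicity = 1.
Geometric multiplicity < algebraic multiplicity, so C is not diagonalizable.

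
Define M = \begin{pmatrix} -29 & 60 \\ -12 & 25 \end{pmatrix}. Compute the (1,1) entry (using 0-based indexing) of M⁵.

12505

Characteristic polynomial: s^2 + 4s - 5 = (s - 1)(s + 5), so the eigenvalues are -5, 1.
s=1: eigenvector (-2, -1).
s=-5: eigenvector (-5, -2).
P = [[-2, -5], [-1, -2]], D = diag(1, -5), P⁻¹ = [[2, -5], [-1, 2]].
M⁵ = P·diag(1, -3125)·P⁻¹ = [[-15629, 31260], [-6252, 12505]].
The requested entry is 12505.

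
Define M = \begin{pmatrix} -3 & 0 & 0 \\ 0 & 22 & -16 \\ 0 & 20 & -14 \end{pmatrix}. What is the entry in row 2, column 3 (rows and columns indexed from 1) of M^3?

Characteristic polynomial: s^3 - 5s^2 - 12s + 36 = (s - 6)(s - 2)(s + 3), so the eigenvalues are -3, 2, 6.
s=-3: eigenvector (1, 0, 0).
s=6: eigenvector (0, 1, 1).
s=2: eigenvector (0, 4, 5).
P = [[1, 0, 0], [0, 1, 4], [0, 1, 5]], D = diag(-3, 6, 2), P⁻¹ = [[1, 0, 0], [0, 5, -4], [0, -1, 1]].
M³ = P·diag(-27, 216, 8)·P⁻¹ = [[-27, 0, 0], [0, 1048, -832], [0, 1040, -824]].
The requested entry is -832.

-832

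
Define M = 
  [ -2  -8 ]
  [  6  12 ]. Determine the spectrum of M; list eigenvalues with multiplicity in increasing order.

Characteristic polynomial: p(μ) = μ^2 - 10μ + 24 = (μ - 6)(μ - 4).
Roots (with multiplicity): 4, 6.

4, 6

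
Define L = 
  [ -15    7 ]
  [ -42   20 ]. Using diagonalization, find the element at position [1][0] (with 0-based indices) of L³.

-1302

Characteristic polynomial: μ^2 - 5μ - 6 = (μ - 6)(μ + 1), so the eigenvalues are -1, 6.
μ=6: eigenvector (1, 3).
μ=-1: eigenvector (1, 2).
P = [[1, 1], [3, 2]], D = diag(6, -1), P⁻¹ = [[-2, 1], [3, -1]].
L³ = P·diag(216, -1)·P⁻¹ = [[-435, 217], [-1302, 650]].
The requested entry is -1302.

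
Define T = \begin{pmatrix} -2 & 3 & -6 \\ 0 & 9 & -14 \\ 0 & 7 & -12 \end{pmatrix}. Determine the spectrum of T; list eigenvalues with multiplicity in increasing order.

Characteristic polynomial: p(λ) = λ^3 + 5λ^2 - 4λ - 20 = (λ - 2)(λ + 2)(λ + 5).
Roots (with multiplicity): -5, -2, 2.

-5, -2, 2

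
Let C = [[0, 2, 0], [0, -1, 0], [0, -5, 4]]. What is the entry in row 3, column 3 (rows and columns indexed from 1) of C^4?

256

Characteristic polynomial: s^3 - 3s^2 - 4s = s(s - 4)(s + 1), so the eigenvalues are -1, 0, 4.
s=4: eigenvector (0, 0, 1).
s=-1: eigenvector (-2, 1, 1).
s=0: eigenvector (1, 0, 0).
P = [[0, -2, 1], [0, 1, 0], [1, 1, 0]], D = diag(4, -1, 0), P⁻¹ = [[0, -1, 1], [0, 1, 0], [1, 2, 0]].
C⁴ = P·diag(256, 1, 0)·P⁻¹ = [[0, -2, 0], [0, 1, 0], [0, -255, 256]].
The requested entry is 256.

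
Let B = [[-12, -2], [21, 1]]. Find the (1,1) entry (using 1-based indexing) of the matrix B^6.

232842

Characteristic polynomial: t^2 + 11t + 30 = (t + 5)(t + 6), so the eigenvalues are -6, -5.
t=-5: eigenvector (-2, 7).
t=-6: eigenvector (1, -3).
P = [[-2, 1], [7, -3]], D = diag(-5, -6), P⁻¹ = [[3, 1], [7, 2]].
B⁶ = P·diag(15625, 46656)·P⁻¹ = [[232842, 62062], [-651651, -170561]].
The requested entry is 232842.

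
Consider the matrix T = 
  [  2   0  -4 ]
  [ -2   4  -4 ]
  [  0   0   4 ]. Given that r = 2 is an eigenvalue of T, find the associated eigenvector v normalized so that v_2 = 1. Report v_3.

0

T − 2I = [[0, 0, -4], [-2, 2, -4], [0, 0, 2]].
Solving (T − 2I)v = 0 gives the eigenspace spanned by (1, 1, 0).
With v_2 = 1, v = (1, 1, 0), so v_3 = 0.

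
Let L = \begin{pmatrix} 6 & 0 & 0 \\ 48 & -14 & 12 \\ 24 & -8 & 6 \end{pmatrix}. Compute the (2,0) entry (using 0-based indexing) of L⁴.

Characteristic polynomial: μ^3 + 2μ^2 - 36μ - 72 = (μ - 6)(μ + 2)(μ + 6), so the eigenvalues are -6, -2, 6.
μ=6: eigenvector (1, 3, 1).
μ=-6: eigenvector (0, 3, 2).
μ=-2: eigenvector (0, 1, 1).
P = [[1, 0, 0], [3, 3, 1], [1, 2, 1]], D = diag(6, -6, -2), P⁻¹ = [[1, 0, 0], [-2, 1, -1], [3, -2, 3]].
L⁴ = P·diag(1296, 1296, 16)·P⁻¹ = [[1296, 0, 0], [-3840, 3856, -3840], [-3840, 2560, -2544]].
The requested entry is -3840.

-3840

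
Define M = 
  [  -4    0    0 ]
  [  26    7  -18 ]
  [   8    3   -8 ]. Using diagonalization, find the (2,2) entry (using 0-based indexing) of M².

10

Characteristic polynomial: λ^3 + 5λ^2 + 2λ - 8 = (λ - 1)(λ + 2)(λ + 4), so the eigenvalues are -4, -2, 1.
λ=-4: eigenvector (1, -4, -1).
λ=-2: eigenvector (0, 2, 1).
λ=1: eigenvector (0, 3, 1).
P = [[1, 0, 0], [-4, 2, 3], [-1, 1, 1]], D = diag(-4, -2, 1), P⁻¹ = [[1, 0, 0], [-1, -1, 3], [2, 1, -2]].
M² = P·diag(16, 4, 1)·P⁻¹ = [[16, 0, 0], [-66, -5, 18], [-18, -3, 10]].
The requested entry is 10.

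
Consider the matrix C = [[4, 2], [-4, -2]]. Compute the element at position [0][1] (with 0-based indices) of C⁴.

16

Characteristic polynomial: λ^2 - 2λ = λ(λ - 2), so the eigenvalues are 0, 2.
λ=0: eigenvector (-1, 2).
λ=2: eigenvector (1, -1).
P = [[-1, 1], [2, -1]], D = diag(0, 2), P⁻¹ = [[1, 1], [2, 1]].
C⁴ = P·diag(0, 16)·P⁻¹ = [[32, 16], [-32, -16]].
The requested entry is 16.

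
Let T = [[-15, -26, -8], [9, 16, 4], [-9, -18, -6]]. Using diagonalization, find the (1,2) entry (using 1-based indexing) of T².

118

Characteristic polynomial: λ^3 + 5λ^2 - 12λ - 36 = (λ - 3)(λ + 2)(λ + 6), so the eigenvalues are -6, -2, 3.
λ=3: eigenvector (-1, 1, -1).
λ=-2: eigenvector (-2, 1, 0).
λ=-6: eigenvector (2, -1, 1).
P = [[-1, -2, 2], [1, 1, -1], [-1, 0, 1]], D = diag(3, -2, -6), P⁻¹ = [[1, 2, 0], [0, 1, 1], [1, 2, 1]].
T² = P·diag(9, 4, 36)·P⁻¹ = [[63, 118, 64], [-27, -50, -32], [27, 54, 36]].
The requested entry is 118.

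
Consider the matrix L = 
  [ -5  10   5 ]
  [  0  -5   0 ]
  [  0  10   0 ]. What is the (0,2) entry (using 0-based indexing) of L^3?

Characteristic polynomial: λ^3 + 10λ^2 + 25λ = λ(λ + 5)^2, so the eigenvalues are -5, -5, 0.
λ=-5: eigenvector (1, 0, 0).
λ=-5: eigenvector (1, 1, -2).
λ=0: eigenvector (1, 0, 1).
P = [[1, 1, 1], [0, 1, 0], [0, -2, 1]], D = diag(-5, -5, 0), P⁻¹ = [[1, -3, -1], [0, 1, 0], [0, 2, 1]].
L³ = P·diag(-125, -125, 0)·P⁻¹ = [[-125, 250, 125], [0, -125, 0], [0, 250, 0]].
The requested entry is 125.

125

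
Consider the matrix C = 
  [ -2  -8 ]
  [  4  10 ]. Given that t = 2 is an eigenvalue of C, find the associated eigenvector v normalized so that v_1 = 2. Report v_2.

C − 2I = [[-4, -8], [4, 8]].
Solving (C − 2I)v = 0 gives the eigenspace spanned by (2, -1).
With v_1 = 2, v = (2, -1), so v_2 = -1.

-1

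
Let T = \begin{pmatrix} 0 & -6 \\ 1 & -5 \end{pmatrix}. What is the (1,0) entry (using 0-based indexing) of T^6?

Characteristic polynomial: r^2 + 5r + 6 = (r + 2)(r + 3), so the eigenvalues are -3, -2.
r=-2: eigenvector (3, 1).
r=-3: eigenvector (2, 1).
P = [[3, 2], [1, 1]], D = diag(-2, -3), P⁻¹ = [[1, -2], [-1, 3]].
T⁶ = P·diag(64, 729)·P⁻¹ = [[-1266, 3990], [-665, 2059]].
The requested entry is -665.

-665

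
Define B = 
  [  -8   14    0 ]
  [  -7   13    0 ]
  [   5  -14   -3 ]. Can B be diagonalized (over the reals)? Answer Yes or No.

Yes

Characteristic polynomial: p(t) = t^3 - 2t^2 - 21t - 18 = (t - 6)(t + 1)(t + 3).
All 3 eigenvalues are distinct, so B is diagonalizable.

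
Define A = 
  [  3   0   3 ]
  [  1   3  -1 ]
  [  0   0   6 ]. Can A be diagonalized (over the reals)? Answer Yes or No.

No

Characteristic polynomial: p(μ) = μ^3 - 12μ^2 + 45μ - 54 = (μ - 6)(μ - 3)^2.
μ = 3 has algebraic multiplicity 2; rank(A − 3I) = 2, so geometric multiplicity = 1.
Geometric multiplicity < algebraic multiplicity, so A is not diagonalizable.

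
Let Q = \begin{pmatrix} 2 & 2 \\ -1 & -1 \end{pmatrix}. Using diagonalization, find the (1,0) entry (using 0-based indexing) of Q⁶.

-1

Characteristic polynomial: λ^2 - λ = λ(λ - 1), so the eigenvalues are 0, 1.
λ=0: eigenvector (1, -1).
λ=1: eigenvector (2, -1).
P = [[1, 2], [-1, -1]], D = diag(0, 1), P⁻¹ = [[-1, -2], [1, 1]].
Q⁶ = P·diag(0, 1)·P⁻¹ = [[2, 2], [-1, -1]].
The requested entry is -1.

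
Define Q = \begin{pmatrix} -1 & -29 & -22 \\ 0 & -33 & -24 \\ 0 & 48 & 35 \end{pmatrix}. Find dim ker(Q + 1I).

1

Q + 1I = [[0, -29, -22], [0, -32, -24], [0, 48, 36]].
This matrix has rank 2, so its null space has dimension 3 − 2 = 1.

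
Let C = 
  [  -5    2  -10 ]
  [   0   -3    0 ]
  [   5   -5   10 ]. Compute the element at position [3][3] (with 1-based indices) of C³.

Characteristic polynomial: λ^3 - 2λ^2 - 15λ = λ(λ - 5)(λ + 3), so the eigenvalues are -3, 0, 5.
λ=0: eigenvector (2, 0, -1).
λ=-3: eigenvector (1, 1, 0).
λ=5: eigenvector (-1, 0, 1).
P = [[2, 1, -1], [0, 1, 0], [-1, 0, 1]], D = diag(0, -3, 5), P⁻¹ = [[1, -1, 1], [0, 1, 0], [1, -1, 2]].
C³ = P·diag(0, -27, 125)·P⁻¹ = [[-125, 98, -250], [0, -27, 0], [125, -125, 250]].
The requested entry is 250.

250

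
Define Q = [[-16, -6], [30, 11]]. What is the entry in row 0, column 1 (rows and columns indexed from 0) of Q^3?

Characteristic polynomial: t^2 + 5t + 4 = (t + 1)(t + 4), so the eigenvalues are -4, -1.
t=-4: eigenvector (1, -2).
t=-1: eigenvector (-2, 5).
P = [[1, -2], [-2, 5]], D = diag(-4, -1), P⁻¹ = [[5, 2], [2, 1]].
Q³ = P·diag(-64, -1)·P⁻¹ = [[-316, -126], [630, 251]].
The requested entry is -126.

-126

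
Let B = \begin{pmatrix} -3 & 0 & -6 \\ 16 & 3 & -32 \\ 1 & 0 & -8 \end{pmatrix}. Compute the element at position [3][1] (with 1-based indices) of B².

-11

Characteristic polynomial: r^3 + 8r^2 - 3r - 90 = (r - 3)(r + 5)(r + 6), so the eigenvalues are -6, -5, 3.
r=-5: eigenvector (3, -2, 1).
r=3: eigenvector (0, 1, 0).
r=-6: eigenvector (2, 0, 1).
P = [[3, 0, 2], [-2, 1, 0], [1, 0, 1]], D = diag(-5, 3, -6), P⁻¹ = [[1, 0, -2], [2, 1, -4], [-1, 0, 3]].
B² = P·diag(25, 9, 36)·P⁻¹ = [[3, 0, 66], [-32, 9, 64], [-11, 0, 58]].
The requested entry is -11.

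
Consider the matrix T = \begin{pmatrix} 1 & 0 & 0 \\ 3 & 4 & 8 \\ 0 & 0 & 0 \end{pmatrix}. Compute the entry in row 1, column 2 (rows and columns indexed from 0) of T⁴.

512

Characteristic polynomial: s^3 - 5s^2 + 4s = s(s - 4)(s - 1), so the eigenvalues are 0, 1, 4.
s=1: eigenvector (1, -1, 0).
s=4: eigenvector (0, 1, 0).
s=0: eigenvector (0, -2, 1).
P = [[1, 0, 0], [-1, 1, -2], [0, 0, 1]], D = diag(1, 4, 0), P⁻¹ = [[1, 0, 0], [1, 1, 2], [0, 0, 1]].
T⁴ = P·diag(1, 256, 0)·P⁻¹ = [[1, 0, 0], [255, 256, 512], [0, 0, 0]].
The requested entry is 512.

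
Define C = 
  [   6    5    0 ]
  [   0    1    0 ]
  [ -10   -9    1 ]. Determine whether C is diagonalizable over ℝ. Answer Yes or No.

No

Characteristic polynomial: p(λ) = λ^3 - 8λ^2 + 13λ - 6 = (λ - 6)(λ - 1)^2.
λ = 1 has algebraic multiplicity 2; rank(C − 1I) = 2, so geometric multiplicity = 1.
Geometric multiplicity < algebraic multiplicity, so C is not diagonalizable.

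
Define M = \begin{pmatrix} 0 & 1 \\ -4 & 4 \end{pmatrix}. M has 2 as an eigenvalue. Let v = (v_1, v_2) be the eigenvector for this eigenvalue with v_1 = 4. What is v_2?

8

M − 2I = [[-2, 1], [-4, 2]].
Solving (M − 2I)v = 0 gives the eigenspace spanned by (4, 8).
With v_1 = 4, v = (4, 8), so v_2 = 8.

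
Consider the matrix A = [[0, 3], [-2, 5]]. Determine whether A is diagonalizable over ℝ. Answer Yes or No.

Characteristic polynomial: p(λ) = λ^2 - 5λ + 6 = (λ - 3)(λ - 2).
All 2 eigenvalues are distinct, so A is diagonalizable.

Yes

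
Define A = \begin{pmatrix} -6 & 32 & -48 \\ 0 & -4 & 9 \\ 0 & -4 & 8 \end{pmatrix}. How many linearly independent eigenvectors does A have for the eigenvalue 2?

1

A − 2I = [[-8, 32, -48], [0, -6, 9], [0, -4, 6]].
This matrix has rank 2, so its null space has dimension 3 − 2 = 1.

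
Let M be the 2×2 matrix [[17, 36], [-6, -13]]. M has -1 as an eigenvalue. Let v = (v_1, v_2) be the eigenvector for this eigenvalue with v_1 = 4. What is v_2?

M + 1I = [[18, 36], [-6, -12]].
Solving (M + 1I)v = 0 gives the eigenspace spanned by (4, -2).
With v_1 = 4, v = (4, -2), so v_2 = -2.

-2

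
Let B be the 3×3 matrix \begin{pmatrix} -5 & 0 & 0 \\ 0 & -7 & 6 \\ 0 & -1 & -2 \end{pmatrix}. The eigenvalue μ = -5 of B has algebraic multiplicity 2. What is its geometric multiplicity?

B + 5I = [[0, 0, 0], [0, -2, 6], [0, -1, 3]].
This matrix has rank 1, so its null space has dimension 3 − 1 = 2.

2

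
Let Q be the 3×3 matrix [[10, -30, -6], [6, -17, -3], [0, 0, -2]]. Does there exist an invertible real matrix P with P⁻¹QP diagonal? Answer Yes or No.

Yes

Characteristic polynomial: p(λ) = λ^3 + 9λ^2 + 24λ + 20 = (λ + 2)^2(λ + 5).
λ = -2 has algebraic multiplicity 2; rank(Q + 2I) = 1, so geometric multiplicity = 2.
Every eigenvalue has geometric = algebraic multiplicity, so Q is diagonalizable.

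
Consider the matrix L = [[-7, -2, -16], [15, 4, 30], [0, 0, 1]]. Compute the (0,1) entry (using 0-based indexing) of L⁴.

Characteristic polynomial: μ^3 + 2μ^2 - μ - 2 = (μ - 1)(μ + 1)(μ + 2), so the eigenvalues are -2, -1, 1.
μ=-2: eigenvector (2, -5, 0).
μ=-1: eigenvector (-1, 3, 0).
μ=1: eigenvector (-2, 0, 1).
P = [[2, -1, -2], [-5, 3, 0], [0, 0, 1]], D = diag(-2, -1, 1), P⁻¹ = [[3, 1, 6], [5, 2, 10], [0, 0, 1]].
L⁴ = P·diag(16, 1, 1)·P⁻¹ = [[91, 30, 180], [-225, -74, -450], [0, 0, 1]].
The requested entry is 30.

30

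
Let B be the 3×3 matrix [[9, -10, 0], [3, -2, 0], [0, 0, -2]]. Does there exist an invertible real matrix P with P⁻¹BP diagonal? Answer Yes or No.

Characteristic polynomial: p(μ) = μ^3 - 5μ^2 - 2μ + 24 = (μ - 4)(μ - 3)(μ + 2).
All 3 eigenvalues are distinct, so B is diagonalizable.

Yes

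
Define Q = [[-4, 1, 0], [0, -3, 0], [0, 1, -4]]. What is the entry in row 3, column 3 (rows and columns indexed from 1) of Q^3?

Characteristic polynomial: t^3 + 11t^2 + 40t + 48 = (t + 3)(t + 4)^2, so the eigenvalues are -4, -4, -3.
t=-4: eigenvector (1, 0, 0).
t=-3: eigenvector (1, 1, 1).
t=-4: eigenvector (-2, 0, -1).
P = [[1, 1, -2], [0, 1, 0], [0, 1, -1]], D = diag(-4, -3, -4), P⁻¹ = [[1, 1, -2], [0, 1, 0], [0, 1, -1]].
Q³ = P·diag(-64, -27, -64)·P⁻¹ = [[-64, 37, 0], [0, -27, 0], [0, 37, -64]].
The requested entry is -64.

-64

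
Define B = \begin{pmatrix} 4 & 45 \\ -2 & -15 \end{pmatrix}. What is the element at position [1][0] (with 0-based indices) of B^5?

-9302

Characteristic polynomial: s^2 + 11s + 30 = (s + 5)(s + 6), so the eigenvalues are -6, -5.
s=-6: eigenvector (-9, 2).
s=-5: eigenvector (-5, 1).
P = [[-9, -5], [2, 1]], D = diag(-6, -5), P⁻¹ = [[1, 5], [-2, -9]].
B⁵ = P·diag(-7776, -3125)·P⁻¹ = [[38734, 209295], [-9302, -49635]].
The requested entry is -9302.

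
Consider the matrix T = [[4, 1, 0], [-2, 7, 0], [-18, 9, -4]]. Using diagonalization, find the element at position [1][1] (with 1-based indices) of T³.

Characteristic polynomial: r^3 - 7r^2 - 14r + 120 = (r - 6)(r - 5)(r + 4), so the eigenvalues are -4, 5, 6.
r=6: eigenvector (1, 2, 0).
r=5: eigenvector (-1, -1, 1).
r=-4: eigenvector (0, 0, 1).
P = [[1, -1, 0], [2, -1, 0], [0, 1, 1]], D = diag(6, 5, -4), P⁻¹ = [[-1, 1, 0], [-2, 1, 0], [2, -1, 1]].
T³ = P·diag(216, 125, -64)·P⁻¹ = [[34, 91, 0], [-182, 307, 0], [-378, 189, -64]].
The requested entry is 34.

34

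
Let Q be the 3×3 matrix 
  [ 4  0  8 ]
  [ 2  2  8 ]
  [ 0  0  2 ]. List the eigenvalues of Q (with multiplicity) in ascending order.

2, 2, 4

Characteristic polynomial: p(r) = r^3 - 8r^2 + 20r - 16 = (r - 4)(r - 2)^2.
Roots (with multiplicity): 2, 2, 4.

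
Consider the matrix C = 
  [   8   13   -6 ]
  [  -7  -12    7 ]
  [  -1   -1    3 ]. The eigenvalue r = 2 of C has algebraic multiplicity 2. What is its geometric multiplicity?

1

C − 2I = [[6, 13, -6], [-7, -14, 7], [-1, -1, 1]].
This matrix has rank 2, so its null space has dimension 3 − 2 = 1.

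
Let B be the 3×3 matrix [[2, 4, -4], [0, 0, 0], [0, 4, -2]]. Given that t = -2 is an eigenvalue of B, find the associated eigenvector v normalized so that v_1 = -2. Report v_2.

0

B + 2I = [[4, 4, -4], [0, 2, 0], [0, 4, 0]].
Solving (B + 2I)v = 0 gives the eigenspace spanned by (-2, 0, -2).
With v_1 = -2, v = (-2, 0, -2), so v_2 = 0.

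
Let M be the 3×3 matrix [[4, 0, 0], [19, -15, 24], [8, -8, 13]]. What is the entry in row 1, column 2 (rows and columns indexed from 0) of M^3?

168

Characteristic polynomial: t^3 - 2t^2 - 11t + 12 = (t - 4)(t - 1)(t + 3), so the eigenvalues are -3, 1, 4.
t=4: eigenvector (1, 1, 0).
t=1: eigenvector (0, -3, -2).
t=-3: eigenvector (0, 2, 1).
P = [[1, 0, 0], [1, -3, 2], [0, -2, 1]], D = diag(4, 1, -3), P⁻¹ = [[1, 0, 0], [-1, 1, -2], [-2, 2, -3]].
M³ = P·diag(64, 1, -27)·P⁻¹ = [[64, 0, 0], [175, -111, 168], [56, -56, 85]].
The requested entry is 168.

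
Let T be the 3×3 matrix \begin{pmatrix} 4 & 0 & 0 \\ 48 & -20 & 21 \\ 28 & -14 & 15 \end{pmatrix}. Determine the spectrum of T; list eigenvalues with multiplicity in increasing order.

-6, 1, 4

Characteristic polynomial: p(λ) = λ^3 + λ^2 - 26λ + 24 = (λ - 4)(λ - 1)(λ + 6).
Roots (with multiplicity): -6, 1, 4.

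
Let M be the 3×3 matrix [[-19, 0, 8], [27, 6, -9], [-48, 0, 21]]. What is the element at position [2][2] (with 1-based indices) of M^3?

216

Characteristic polynomial: t^3 - 8t^2 - 3t + 90 = (t - 6)(t - 5)(t + 3), so the eigenvalues are -3, 5, 6.
t=5: eigenvector (1, 0, 3).
t=6: eigenvector (0, 1, 0).
t=-3: eigenvector (1, -1, 2).
P = [[1, 0, 1], [0, 1, -1], [3, 0, 2]], D = diag(5, 6, -3), P⁻¹ = [[-2, 0, 1], [3, 1, -1], [3, 0, -1]].
M³ = P·diag(125, 216, -27)·P⁻¹ = [[-331, 0, 152], [729, 216, -243], [-912, 0, 429]].
The requested entry is 216.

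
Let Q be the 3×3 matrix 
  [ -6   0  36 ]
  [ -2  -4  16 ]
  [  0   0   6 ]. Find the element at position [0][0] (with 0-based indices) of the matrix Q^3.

-216

Characteristic polynomial: λ^3 + 4λ^2 - 36λ - 144 = (λ - 6)(λ + 4)(λ + 6), so the eigenvalues are -6, -4, 6.
λ=-6: eigenvector (1, 1, 0).
λ=-4: eigenvector (0, 1, 0).
λ=6: eigenvector (3, 1, 1).
P = [[1, 0, 3], [1, 1, 1], [0, 0, 1]], D = diag(-6, -4, 6), P⁻¹ = [[1, 0, -3], [-1, 1, 2], [0, 0, 1]].
Q³ = P·diag(-216, -64, 216)·P⁻¹ = [[-216, 0, 1296], [-152, -64, 736], [0, 0, 216]].
The requested entry is -216.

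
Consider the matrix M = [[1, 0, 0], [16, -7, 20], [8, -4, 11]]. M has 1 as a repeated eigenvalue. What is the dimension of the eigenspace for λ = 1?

M − 1I = [[0, 0, 0], [16, -8, 20], [8, -4, 10]].
This matrix has rank 1, so its null space has dimension 3 − 1 = 2.

2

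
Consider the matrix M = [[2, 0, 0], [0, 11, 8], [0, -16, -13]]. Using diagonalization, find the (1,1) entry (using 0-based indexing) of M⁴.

Characteristic polynomial: r^3 - 19r + 30 = (r - 3)(r - 2)(r + 5), so the eigenvalues are -5, 2, 3.
r=2: eigenvector (1, 0, 0).
r=-5: eigenvector (0, -1, 2).
r=3: eigenvector (0, -1, 1).
P = [[1, 0, 0], [0, -1, -1], [0, 2, 1]], D = diag(2, -5, 3), P⁻¹ = [[1, 0, 0], [0, 1, 1], [0, -2, -1]].
M⁴ = P·diag(16, 625, 81)·P⁻¹ = [[16, 0, 0], [0, -463, -544], [0, 1088, 1169]].
The requested entry is -463.

-463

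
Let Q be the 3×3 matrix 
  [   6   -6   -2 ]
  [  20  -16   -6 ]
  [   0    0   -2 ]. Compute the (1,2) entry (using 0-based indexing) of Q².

Characteristic polynomial: t^3 + 12t^2 + 44t + 48 = (t + 2)(t + 4)(t + 6), so the eigenvalues are -6, -4, -2.
t=-4: eigenvector (3, 5, 0).
t=-6: eigenvector (-1, -2, 0).
t=-2: eigenvector (1, 1, 1).
P = [[3, -1, 1], [5, -2, 1], [0, 0, 1]], D = diag(-4, -6, -2), P⁻¹ = [[2, -1, -1], [5, -3, -2], [0, 0, 1]].
Q² = P·diag(16, 36, 4)·P⁻¹ = [[-84, 60, 28], [-200, 136, 68], [0, 0, 4]].
The requested entry is 68.

68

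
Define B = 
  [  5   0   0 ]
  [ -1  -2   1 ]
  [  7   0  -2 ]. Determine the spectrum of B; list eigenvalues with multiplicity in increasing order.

Characteristic polynomial: p(r) = r^3 - r^2 - 16r - 20 = (r - 5)(r + 2)^2.
Roots (with multiplicity): -2, -2, 5.

-2, -2, 5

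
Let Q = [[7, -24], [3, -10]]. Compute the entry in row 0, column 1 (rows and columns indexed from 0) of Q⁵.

-744

Characteristic polynomial: μ^2 + 3μ + 2 = (μ + 1)(μ + 2), so the eigenvalues are -2, -1.
μ=-2: eigenvector (-8, -3).
μ=-1: eigenvector (3, 1).
P = [[-8, 3], [-3, 1]], D = diag(-2, -1), P⁻¹ = [[1, -3], [3, -8]].
Q⁵ = P·diag(-32, -1)·P⁻¹ = [[247, -744], [93, -280]].
The requested entry is -744.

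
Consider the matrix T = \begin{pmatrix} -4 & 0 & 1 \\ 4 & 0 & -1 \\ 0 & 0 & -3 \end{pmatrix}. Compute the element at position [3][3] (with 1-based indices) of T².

Characteristic polynomial: r^3 + 7r^2 + 12r = r(r + 3)(r + 4), so the eigenvalues are -4, -3, 0.
r=-4: eigenvector (1, -1, 0).
r=0: eigenvector (0, 1, 0).
r=-3: eigenvector (1, -1, 1).
P = [[1, 0, 1], [-1, 1, -1], [0, 0, 1]], D = diag(-4, 0, -3), P⁻¹ = [[1, 0, -1], [1, 1, 0], [0, 0, 1]].
T² = P·diag(16, 0, 9)·P⁻¹ = [[16, 0, -7], [-16, 0, 7], [0, 0, 9]].
The requested entry is 9.

9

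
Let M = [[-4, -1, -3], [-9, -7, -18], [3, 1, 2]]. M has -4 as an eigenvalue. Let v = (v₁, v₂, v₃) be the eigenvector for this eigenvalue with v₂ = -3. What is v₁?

-1

M + 4I = [[0, -1, -3], [-9, -3, -18], [3, 1, 6]].
Solving (M + 4I)v = 0 gives the eigenspace spanned by (-1, -3, 1).
With v₂ = -3, v = (-1, -3, 1), so v₁ = -1.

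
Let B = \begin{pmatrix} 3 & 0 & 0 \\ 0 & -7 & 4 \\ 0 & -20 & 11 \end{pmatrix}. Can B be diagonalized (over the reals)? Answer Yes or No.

Characteristic polynomial: p(λ) = λ^3 - 7λ^2 + 15λ - 9 = (λ - 3)^2(λ - 1).
λ = 3 has algebraic multiplicity 2; rank(B − 3I) = 1, so geometric multiplicity = 2.
Every eigenvalue has geometric = algebraic multiplicity, so B is diagonalizable.

Yes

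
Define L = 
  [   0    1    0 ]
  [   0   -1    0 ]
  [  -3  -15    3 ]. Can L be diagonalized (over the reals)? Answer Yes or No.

Characteristic polynomial: p(μ) = μ^3 - 2μ^2 - 3μ = μ(μ - 3)(μ + 1).
All 3 eigenvalues are distinct, so L is diagonalizable.

Yes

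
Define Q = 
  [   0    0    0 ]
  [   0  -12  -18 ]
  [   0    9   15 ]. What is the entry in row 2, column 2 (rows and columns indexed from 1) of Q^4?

Characteristic polynomial: s^3 - 3s^2 - 18s = s(s - 6)(s + 3), so the eigenvalues are -3, 0, 6.
s=0: eigenvector (1, 0, 0).
s=6: eigenvector (0, -1, 1).
s=-3: eigenvector (0, -2, 1).
P = [[1, 0, 0], [0, -1, -2], [0, 1, 1]], D = diag(0, 6, -3), P⁻¹ = [[1, 0, 0], [0, 1, 2], [0, -1, -1]].
Q⁴ = P·diag(0, 1296, 81)·P⁻¹ = [[0, 0, 0], [0, -1134, -2430], [0, 1215, 2511]].
The requested entry is -1134.

-1134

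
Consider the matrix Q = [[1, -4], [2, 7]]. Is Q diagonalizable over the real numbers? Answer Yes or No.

Characteristic polynomial: p(μ) = μ^2 - 8μ + 15 = (μ - 5)(μ - 3).
All 2 eigenvalues are distinct, so Q is diagonalizable.

Yes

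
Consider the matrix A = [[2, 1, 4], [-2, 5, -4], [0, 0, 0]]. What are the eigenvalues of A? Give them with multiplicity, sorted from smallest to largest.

0, 3, 4

Characteristic polynomial: p(s) = s^3 - 7s^2 + 12s = s(s - 4)(s - 3).
Roots (with multiplicity): 0, 3, 4.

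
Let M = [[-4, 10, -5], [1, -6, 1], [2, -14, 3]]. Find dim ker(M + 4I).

M + 4I = [[0, 10, -5], [1, -2, 1], [2, -14, 7]].
This matrix has rank 2, so its null space has dimension 3 − 2 = 1.

1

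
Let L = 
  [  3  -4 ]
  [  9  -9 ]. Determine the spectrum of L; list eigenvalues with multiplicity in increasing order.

Characteristic polynomial: p(μ) = μ^2 + 6μ + 9 = (μ + 3)^2.
Roots (with multiplicity): -3, -3.

-3, -3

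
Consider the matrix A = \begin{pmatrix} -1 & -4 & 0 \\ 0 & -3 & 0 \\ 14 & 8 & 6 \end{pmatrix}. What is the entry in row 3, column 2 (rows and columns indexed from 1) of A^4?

-320

Characteristic polynomial: r^3 - 2r^2 - 21r - 18 = (r - 6)(r + 1)(r + 3), so the eigenvalues are -3, -1, 6.
r=-1: eigenvector (1, 0, -2).
r=-3: eigenvector (2, 1, -4).
r=6: eigenvector (0, 0, 1).
P = [[1, 2, 0], [0, 1, 0], [-2, -4, 1]], D = diag(-1, -3, 6), P⁻¹ = [[1, -2, 0], [0, 1, 0], [2, 0, 1]].
A⁴ = P·diag(1, 81, 1296)·P⁻¹ = [[1, 160, 0], [0, 81, 0], [2590, -320, 1296]].
The requested entry is -320.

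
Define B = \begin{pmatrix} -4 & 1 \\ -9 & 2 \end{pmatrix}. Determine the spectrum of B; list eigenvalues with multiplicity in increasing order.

-1, -1

Characteristic polynomial: p(λ) = λ^2 + 2λ + 1 = (λ + 1)^2.
Roots (with multiplicity): -1, -1.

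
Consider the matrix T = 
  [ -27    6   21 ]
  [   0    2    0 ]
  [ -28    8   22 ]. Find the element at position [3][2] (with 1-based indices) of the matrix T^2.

Characteristic polynomial: r^3 + 3r^2 - 16r + 12 = (r - 2)(r - 1)(r + 6), so the eigenvalues are -6, 1, 2.
r=1: eigenvector (-3, 0, -4).
r=2: eigenvector (6, 1, 8).
r=-6: eigenvector (1, 0, 1).
P = [[-3, 6, 1], [0, 1, 0], [-4, 8, 1]], D = diag(1, 2, -6), P⁻¹ = [[1, 2, -1], [0, 1, 0], [4, 0, -3]].
T² = P·diag(1, 4, 36)·P⁻¹ = [[141, 18, -105], [0, 4, 0], [140, 24, -104]].
The requested entry is 24.

24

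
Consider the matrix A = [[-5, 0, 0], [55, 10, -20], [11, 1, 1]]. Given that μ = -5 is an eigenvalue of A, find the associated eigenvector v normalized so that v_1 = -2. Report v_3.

A + 5I = [[0, 0, 0], [55, 15, -20], [11, 1, 6]].
Solving (A + 5I)v = 0 gives the eigenspace spanned by (-2, 10, 2).
With v_1 = -2, v = (-2, 10, 2), so v_3 = 2.

2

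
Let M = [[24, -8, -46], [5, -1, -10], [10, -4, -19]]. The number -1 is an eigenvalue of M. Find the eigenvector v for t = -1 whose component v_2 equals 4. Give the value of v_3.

M + 1I = [[25, -8, -46], [5, 0, -10], [10, -4, -18]].
Solving (M + 1I)v = 0 gives the eigenspace spanned by (16, 4, 8).
With v_2 = 4, v = (16, 4, 8), so v_3 = 8.

8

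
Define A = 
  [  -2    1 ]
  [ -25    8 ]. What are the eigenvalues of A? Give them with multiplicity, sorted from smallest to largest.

Characteristic polynomial: p(r) = r^2 - 6r + 9 = (r - 3)^2.
Roots (with multiplicity): 3, 3.

3, 3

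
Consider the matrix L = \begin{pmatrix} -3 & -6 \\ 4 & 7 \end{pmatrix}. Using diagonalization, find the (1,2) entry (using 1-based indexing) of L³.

-78

Characteristic polynomial: s^2 - 4s + 3 = (s - 3)(s - 1), so the eigenvalues are 1, 3.
s=1: eigenvector (3, -2).
s=3: eigenvector (-1, 1).
P = [[3, -1], [-2, 1]], D = diag(1, 3), P⁻¹ = [[1, 1], [2, 3]].
L³ = P·diag(1, 27)·P⁻¹ = [[-51, -78], [52, 79]].
The requested entry is -78.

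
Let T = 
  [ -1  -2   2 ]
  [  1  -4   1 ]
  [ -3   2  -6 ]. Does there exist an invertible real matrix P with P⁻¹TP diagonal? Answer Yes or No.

No

Characteristic polynomial: p(r) = r^3 + 11r^2 + 40r + 48 = (r + 3)(r + 4)^2.
r = -4 has algebraic multiplicity 2; rank(T + 4I) = 2, so geometric multiplicity = 1.
Geometric multiplicity < algebraic multiplicity, so T is not diagonalizable.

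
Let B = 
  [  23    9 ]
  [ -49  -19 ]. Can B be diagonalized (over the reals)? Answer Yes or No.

Characteristic polynomial: p(s) = s^2 - 4s + 4 = (s - 2)^2.
s = 2 has algebraic multiplicity 2; rank(B − 2I) = 1, so geometric multiplicity = 1.
Geometric multiplicity < algebraic multiplicity, so B is not diagonalizable.

No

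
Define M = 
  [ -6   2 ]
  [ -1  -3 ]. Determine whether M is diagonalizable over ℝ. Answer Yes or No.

Yes

Characteristic polynomial: p(λ) = λ^2 + 9λ + 20 = (λ + 4)(λ + 5).
All 2 eigenvalues are distinct, so M is diagonalizable.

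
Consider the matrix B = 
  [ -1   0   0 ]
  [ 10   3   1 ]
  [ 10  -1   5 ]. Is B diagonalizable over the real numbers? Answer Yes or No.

Characteristic polynomial: p(r) = r^3 - 7r^2 + 8r + 16 = (r - 4)^2(r + 1).
r = 4 has algebraic multiplicity 2; rank(B − 4I) = 2, so geometric multiplicity = 1.
Geometric multiplicity < algebraic multiplicity, so B is not diagonalizable.

No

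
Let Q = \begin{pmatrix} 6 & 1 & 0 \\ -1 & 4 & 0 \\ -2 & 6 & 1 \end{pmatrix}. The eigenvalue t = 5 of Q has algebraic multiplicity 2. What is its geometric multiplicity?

1

Q − 5I = [[1, 1, 0], [-1, -1, 0], [-2, 6, -4]].
This matrix has rank 2, so its null space has dimension 3 − 2 = 1.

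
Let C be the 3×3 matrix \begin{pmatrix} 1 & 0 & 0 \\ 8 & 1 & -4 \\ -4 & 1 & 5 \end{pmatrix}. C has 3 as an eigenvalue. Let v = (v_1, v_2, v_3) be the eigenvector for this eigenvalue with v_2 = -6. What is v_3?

3

C − 3I = [[-2, 0, 0], [8, -2, -4], [-4, 1, 2]].
Solving (C − 3I)v = 0 gives the eigenspace spanned by (0, -6, 3).
With v_2 = -6, v = (0, -6, 3), so v_3 = 3.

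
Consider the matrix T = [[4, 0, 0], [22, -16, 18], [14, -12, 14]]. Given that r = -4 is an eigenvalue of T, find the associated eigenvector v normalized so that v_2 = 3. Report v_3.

2

T + 4I = [[8, 0, 0], [22, -12, 18], [14, -12, 18]].
Solving (T + 4I)v = 0 gives the eigenspace spanned by (0, 3, 2).
With v_2 = 3, v = (0, 3, 2), so v_3 = 2.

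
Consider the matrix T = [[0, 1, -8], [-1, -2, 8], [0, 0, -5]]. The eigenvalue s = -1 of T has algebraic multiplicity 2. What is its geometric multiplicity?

1

T + 1I = [[1, 1, -8], [-1, -1, 8], [0, 0, -4]].
This matrix has rank 2, so its null space has dimension 3 − 2 = 1.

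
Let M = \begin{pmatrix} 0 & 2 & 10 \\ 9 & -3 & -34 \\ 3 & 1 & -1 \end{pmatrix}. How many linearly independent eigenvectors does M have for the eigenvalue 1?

1

M − 1I = [[-1, 2, 10], [9, -4, -34], [3, 1, -2]].
This matrix has rank 2, so its null space has dimension 3 − 2 = 1.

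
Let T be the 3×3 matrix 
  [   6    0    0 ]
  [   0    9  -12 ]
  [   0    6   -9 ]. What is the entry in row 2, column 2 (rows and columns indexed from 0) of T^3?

-81

Characteristic polynomial: λ^3 - 6λ^2 - 9λ + 54 = (λ - 6)(λ - 3)(λ + 3), so the eigenvalues are -3, 3, 6.
λ=6: eigenvector (1, 0, 0).
λ=-3: eigenvector (0, -1, -1).
λ=3: eigenvector (0, 2, 1).
P = [[1, 0, 0], [0, -1, 2], [0, -1, 1]], D = diag(6, -3, 3), P⁻¹ = [[1, 0, 0], [0, 1, -2], [0, 1, -1]].
T³ = P·diag(216, -27, 27)·P⁻¹ = [[216, 0, 0], [0, 81, -108], [0, 54, -81]].
The requested entry is -81.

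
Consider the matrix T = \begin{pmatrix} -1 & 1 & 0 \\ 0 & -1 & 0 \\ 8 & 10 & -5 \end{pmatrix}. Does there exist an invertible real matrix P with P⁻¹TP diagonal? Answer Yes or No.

No

Characteristic polynomial: p(s) = s^3 + 7s^2 + 11s + 5 = (s + 1)^2(s + 5).
s = -1 has algebraic multiplicity 2; rank(T + 1I) = 2, so geometric multiplicity = 1.
Geometric multiplicity < algebraic multiplicity, so T is not diagonalizable.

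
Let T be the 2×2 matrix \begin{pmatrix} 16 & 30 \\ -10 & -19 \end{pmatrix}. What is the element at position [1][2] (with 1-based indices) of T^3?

Characteristic polynomial: r^2 + 3r - 4 = (r - 1)(r + 4), so the eigenvalues are -4, 1.
r=-4: eigenvector (-3, 2).
r=1: eigenvector (-2, 1).
P = [[-3, -2], [2, 1]], D = diag(-4, 1), P⁻¹ = [[1, 2], [-2, -3]].
T³ = P·diag(-64, 1)·P⁻¹ = [[196, 390], [-130, -259]].
The requested entry is 390.

390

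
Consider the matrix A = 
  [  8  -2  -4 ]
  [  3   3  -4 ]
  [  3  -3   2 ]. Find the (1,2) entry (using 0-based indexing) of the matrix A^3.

Characteristic polynomial: r^3 - 13r^2 + 52r - 60 = (r - 6)(r - 5)(r - 2), so the eigenvalues are 2, 5, 6.
r=5: eigenvector (2, 1, 1).
r=6: eigenvector (1, 1, 0).
r=2: eigenvector (1, 1, 1).
P = [[2, 1, 1], [1, 1, 1], [1, 0, 1]], D = diag(5, 6, 2), P⁻¹ = [[1, -1, 0], [0, 1, -1], [-1, 1, 1]].
A³ = P·diag(125, 216, 8)·P⁻¹ = [[242, -26, -208], [117, 99, -208], [117, -117, 8]].
The requested entry is -208.

-208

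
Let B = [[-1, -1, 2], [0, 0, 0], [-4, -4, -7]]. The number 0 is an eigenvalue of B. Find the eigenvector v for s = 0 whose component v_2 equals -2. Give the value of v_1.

B = [[-1, -1, 2], [0, 0, 0], [-4, -4, -7]].
Solving (B)v = 0 gives the eigenspace spanned by (2, -2, 0).
With v_2 = -2, v = (2, -2, 0), so v_1 = 2.

2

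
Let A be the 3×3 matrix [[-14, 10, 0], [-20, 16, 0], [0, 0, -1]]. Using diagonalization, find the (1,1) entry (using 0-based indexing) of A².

Characteristic polynomial: μ^3 - μ^2 - 26μ - 24 = (μ - 6)(μ + 1)(μ + 4), so the eigenvalues are -4, -1, 6.
μ=-4: eigenvector (1, 1, 0).
μ=6: eigenvector (1, 2, 0).
μ=-1: eigenvector (0, 0, 1).
P = [[1, 1, 0], [1, 2, 0], [0, 0, 1]], D = diag(-4, 6, -1), P⁻¹ = [[2, -1, 0], [-1, 1, 0], [0, 0, 1]].
A² = P·diag(16, 36, 1)·P⁻¹ = [[-4, 20, 0], [-40, 56, 0], [0, 0, 1]].
The requested entry is 56.

56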